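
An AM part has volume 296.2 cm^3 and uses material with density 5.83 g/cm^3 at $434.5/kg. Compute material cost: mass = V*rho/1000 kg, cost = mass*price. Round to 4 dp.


Mass = 296.2*5.83/1000 = 1.726846 kg
Cost = 1.726846 * 434.5 = 750.3146 $


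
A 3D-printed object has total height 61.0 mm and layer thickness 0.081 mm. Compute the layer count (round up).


Layers = ceil(61.0/0.081) = 754


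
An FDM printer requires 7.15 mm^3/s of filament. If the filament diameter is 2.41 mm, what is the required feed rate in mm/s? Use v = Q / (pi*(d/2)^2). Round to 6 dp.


A = pi*(2.41/2)^2 = 4.561671
v = 7.15 / 4.561671 = 1.567408 mm/s


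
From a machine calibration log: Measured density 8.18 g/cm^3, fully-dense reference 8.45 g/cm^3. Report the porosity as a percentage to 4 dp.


Porosity = (1-8.18/8.45)*100 = 3.1953 %


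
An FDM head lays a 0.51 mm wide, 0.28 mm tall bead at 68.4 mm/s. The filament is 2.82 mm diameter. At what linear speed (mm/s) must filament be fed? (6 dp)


Q = 0.51 * 0.28 * 68.4 = 9.76752 mm^3/s
A_fil = pi*(2.82/2)^2 = 6.24580035 mm^2
v_feed = 9.76752 / 6.24580035 = 1.563854 mm/s


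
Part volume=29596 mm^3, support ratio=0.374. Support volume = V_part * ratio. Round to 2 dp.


V_support = 29596 * 0.374 = 11068.9 mm^3


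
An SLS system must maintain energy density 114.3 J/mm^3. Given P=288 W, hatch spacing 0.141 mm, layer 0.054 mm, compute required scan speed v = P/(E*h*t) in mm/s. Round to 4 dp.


v = 288 / (114.3*0.141*0.054) = 330.9279 mm/s


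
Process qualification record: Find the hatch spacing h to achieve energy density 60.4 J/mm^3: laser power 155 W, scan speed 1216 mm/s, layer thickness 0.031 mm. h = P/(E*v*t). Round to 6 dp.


h = 155 / (60.4*1216*0.031) = 0.068077 mm


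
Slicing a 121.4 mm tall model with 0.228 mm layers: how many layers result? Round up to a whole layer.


Layers = ceil(121.4/0.228) = 533


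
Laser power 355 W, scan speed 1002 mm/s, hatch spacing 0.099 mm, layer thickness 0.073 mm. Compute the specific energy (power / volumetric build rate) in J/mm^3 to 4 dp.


Build rate = 1002 * 0.099 * 0.073 = 7.241454 mm^3/s
SE = 355 / 7.241454 = 49.0233 J/mm^3


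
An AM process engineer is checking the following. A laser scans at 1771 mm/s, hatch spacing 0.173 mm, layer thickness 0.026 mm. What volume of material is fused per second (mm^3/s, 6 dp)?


Rate = 1771 * 0.173 * 0.026 = 7.965958 mm^3/s


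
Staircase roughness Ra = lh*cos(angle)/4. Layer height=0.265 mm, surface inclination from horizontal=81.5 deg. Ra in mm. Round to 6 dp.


Ra = 0.265 * cos(81.5) / 4 = 0.009792 mm


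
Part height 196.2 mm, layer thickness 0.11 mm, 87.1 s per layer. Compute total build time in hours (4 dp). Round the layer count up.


Layers = ceil(196.2/0.11) = 1784
t = 1784 * 87.1 / 3600 = 43.1629 hrs


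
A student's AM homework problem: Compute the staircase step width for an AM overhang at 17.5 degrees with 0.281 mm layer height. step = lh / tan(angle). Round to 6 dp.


step = 0.281 / tan(17.5) = 0.891218 mm


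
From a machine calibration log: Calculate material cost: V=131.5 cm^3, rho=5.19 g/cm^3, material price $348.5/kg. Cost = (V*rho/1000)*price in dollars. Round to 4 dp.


Mass = 131.5*5.19/1000 = 0.682485 kg
Cost = 0.682485 * 348.5 = 237.846 $


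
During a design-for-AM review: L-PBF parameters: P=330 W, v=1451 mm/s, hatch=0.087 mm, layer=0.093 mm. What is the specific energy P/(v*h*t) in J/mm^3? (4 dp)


Build rate = 1451 * 0.087 * 0.093 = 11.740041 mm^3/s
SE = 330 / 11.740041 = 28.1089 J/mm^3


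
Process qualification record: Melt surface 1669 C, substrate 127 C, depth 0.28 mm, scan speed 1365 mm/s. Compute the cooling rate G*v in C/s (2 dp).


G = (1669-127)/0.28 = 5507.14285714 C/mm
CR = 5507.14285714 * 1365 = 7517250.0 C/s


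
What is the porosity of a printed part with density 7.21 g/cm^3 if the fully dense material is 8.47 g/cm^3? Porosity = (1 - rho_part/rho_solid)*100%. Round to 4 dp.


Porosity = (1-7.21/8.47)*100 = 14.876 %


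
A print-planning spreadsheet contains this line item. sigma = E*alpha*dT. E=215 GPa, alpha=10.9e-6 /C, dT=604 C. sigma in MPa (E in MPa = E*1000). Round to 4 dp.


sigma = 215*1000 * 10.9e-6 * 604 = 1415.474 MPa


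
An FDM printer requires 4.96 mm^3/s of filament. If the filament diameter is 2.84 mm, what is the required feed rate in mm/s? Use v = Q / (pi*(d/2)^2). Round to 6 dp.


A = pi*(2.84/2)^2 = 6.334707
v = 4.96 / 6.334707 = 0.782988 mm/s


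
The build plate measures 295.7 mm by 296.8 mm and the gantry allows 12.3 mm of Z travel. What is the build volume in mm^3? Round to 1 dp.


V = 295.7 * 296.8 * 12.3 = 1079494.2 mm^3


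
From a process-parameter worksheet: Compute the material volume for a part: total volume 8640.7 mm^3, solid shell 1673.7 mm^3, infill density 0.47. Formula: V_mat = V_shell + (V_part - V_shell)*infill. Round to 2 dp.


V_infill = (8640.7 - 1673.7) * 0.47 = 3274.49
V_total = 1673.7 + 3274.49 = 4948.19 mm^3


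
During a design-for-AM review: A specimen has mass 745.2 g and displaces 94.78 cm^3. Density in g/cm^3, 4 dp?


rho = 745.2 / 94.78 = 7.8624 g/cm^3


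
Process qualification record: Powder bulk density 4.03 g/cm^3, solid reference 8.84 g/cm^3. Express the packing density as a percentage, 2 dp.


Packing = (4.03/8.84)*100 = 45.59 %


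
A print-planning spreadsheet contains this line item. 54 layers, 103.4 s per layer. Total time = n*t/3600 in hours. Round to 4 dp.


t = 54 * 103.4 / 3600 = 1.551 hrs


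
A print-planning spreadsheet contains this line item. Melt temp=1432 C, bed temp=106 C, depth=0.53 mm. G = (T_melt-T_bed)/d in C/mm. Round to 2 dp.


G = (1432-106)/0.53 = 2501.89 C/mm


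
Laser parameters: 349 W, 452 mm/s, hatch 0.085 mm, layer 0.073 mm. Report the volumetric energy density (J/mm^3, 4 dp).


E = 349 / (452*0.085*0.073) = 124.4358 J/mm^3


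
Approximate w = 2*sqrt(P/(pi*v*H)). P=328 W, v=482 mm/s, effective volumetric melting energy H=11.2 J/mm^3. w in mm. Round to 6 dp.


w = 2*sqrt(328/(pi*482*11.2)) = 0.278137 mm


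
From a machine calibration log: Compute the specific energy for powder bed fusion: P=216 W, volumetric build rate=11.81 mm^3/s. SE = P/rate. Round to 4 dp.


SE = 216 / 11.81 = 18.2896 J/mm^3


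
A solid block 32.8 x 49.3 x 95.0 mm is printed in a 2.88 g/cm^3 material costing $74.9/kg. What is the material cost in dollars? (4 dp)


V = 32.8 * 49.3 * 95.0 = 153618.8 mm^3 = 153.6188 cm^3
Mass = 153.6188 * 2.88 / 1000 = 0.44242214 kg
Cost = 0.44242214 * 74.9 = 33.1374 $


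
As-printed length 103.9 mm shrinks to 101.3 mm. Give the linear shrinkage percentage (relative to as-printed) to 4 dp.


Shrinkage = ((103.9-101.3)/103.9)*100 = 2.5024 %


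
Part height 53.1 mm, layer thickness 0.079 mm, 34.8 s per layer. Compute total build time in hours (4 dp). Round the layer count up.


Layers = ceil(53.1/0.079) = 673
t = 673 * 34.8 / 3600 = 6.5057 hrs


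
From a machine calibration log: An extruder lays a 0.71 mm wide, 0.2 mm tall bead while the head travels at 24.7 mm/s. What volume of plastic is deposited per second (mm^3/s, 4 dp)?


Rate = 0.71 * 0.2 * 24.7 = 3.5074 mm^3/s


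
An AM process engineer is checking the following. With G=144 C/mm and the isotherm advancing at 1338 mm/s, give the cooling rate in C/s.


CR = 144 * 1338 = 192672 C/s


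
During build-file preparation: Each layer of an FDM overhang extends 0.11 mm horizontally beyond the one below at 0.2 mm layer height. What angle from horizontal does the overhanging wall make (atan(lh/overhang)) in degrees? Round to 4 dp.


angle = atan(0.2/0.11) = 61.1892 degrees


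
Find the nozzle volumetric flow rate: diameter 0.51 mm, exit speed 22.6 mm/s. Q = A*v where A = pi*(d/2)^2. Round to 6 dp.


A = pi*(0.51/2)^2 = 0.20428206 mm^2
Q = 0.20428206 * 22.6 = 4.616775 mm^3/s


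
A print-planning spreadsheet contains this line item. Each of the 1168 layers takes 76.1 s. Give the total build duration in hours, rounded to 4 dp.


t = 1168 * 76.1 / 3600 = 24.6902 hrs


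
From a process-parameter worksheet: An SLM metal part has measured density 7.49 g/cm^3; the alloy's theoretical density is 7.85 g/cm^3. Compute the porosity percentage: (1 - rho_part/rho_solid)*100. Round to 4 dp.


Porosity = (1-7.49/7.85)*100 = 4.586 %


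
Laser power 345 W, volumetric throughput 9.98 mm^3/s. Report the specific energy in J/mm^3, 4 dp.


SE = 345 / 9.98 = 34.5691 J/mm^3


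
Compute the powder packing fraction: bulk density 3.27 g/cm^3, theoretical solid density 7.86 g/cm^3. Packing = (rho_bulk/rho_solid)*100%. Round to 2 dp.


Packing = (3.27/7.86)*100 = 41.6 %


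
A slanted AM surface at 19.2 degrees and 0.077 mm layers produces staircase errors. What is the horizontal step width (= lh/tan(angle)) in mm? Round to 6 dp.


step = 0.077 / tan(19.2) = 0.221114 mm


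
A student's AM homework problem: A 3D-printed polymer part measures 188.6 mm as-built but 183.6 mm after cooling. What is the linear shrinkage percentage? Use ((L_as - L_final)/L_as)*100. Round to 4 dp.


Shrinkage = ((188.6-183.6)/188.6)*100 = 2.6511 %


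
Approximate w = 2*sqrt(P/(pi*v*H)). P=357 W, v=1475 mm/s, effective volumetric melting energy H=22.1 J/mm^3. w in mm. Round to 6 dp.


w = 2*sqrt(357/(pi*1475*22.1)) = 0.118086 mm


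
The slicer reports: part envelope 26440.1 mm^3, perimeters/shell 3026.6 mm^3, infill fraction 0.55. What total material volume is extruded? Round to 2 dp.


V_infill = (26440.1 - 3026.6) * 0.55 = 12877.43
V_total = 3026.6 + 12877.43 = 15904.03 mm^3


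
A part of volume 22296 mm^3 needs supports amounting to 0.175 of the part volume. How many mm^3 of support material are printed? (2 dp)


V_support = 22296 * 0.175 = 3901.8 mm^3


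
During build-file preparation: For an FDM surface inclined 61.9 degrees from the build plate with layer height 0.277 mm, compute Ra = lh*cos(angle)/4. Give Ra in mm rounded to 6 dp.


Ra = 0.277 * cos(61.9) / 4 = 0.032618 mm


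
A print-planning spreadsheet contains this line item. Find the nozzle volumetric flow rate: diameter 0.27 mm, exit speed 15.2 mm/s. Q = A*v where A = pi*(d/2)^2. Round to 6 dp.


A = pi*(0.27/2)^2 = 0.05725553 mm^2
Q = 0.05725553 * 15.2 = 0.870284 mm^3/s


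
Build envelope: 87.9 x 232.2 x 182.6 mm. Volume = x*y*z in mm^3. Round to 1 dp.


V = 87.9 * 232.2 * 182.6 = 3726935.4 mm^3


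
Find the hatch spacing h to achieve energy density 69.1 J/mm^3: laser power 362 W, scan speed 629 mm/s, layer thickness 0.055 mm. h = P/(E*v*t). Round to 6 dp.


h = 362 / (69.1*629*0.055) = 0.151432 mm


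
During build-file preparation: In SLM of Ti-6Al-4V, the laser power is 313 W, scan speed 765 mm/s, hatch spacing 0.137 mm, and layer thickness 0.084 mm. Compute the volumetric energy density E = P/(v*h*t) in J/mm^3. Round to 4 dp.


E = 313 / (765*0.137*0.084) = 35.5536 J/mm^3


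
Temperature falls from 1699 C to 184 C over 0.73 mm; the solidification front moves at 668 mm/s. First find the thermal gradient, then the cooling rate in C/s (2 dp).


G = (1699-184)/0.73 = 2075.34246575 C/mm
CR = 2075.34246575 * 668 = 1386328.77 C/s


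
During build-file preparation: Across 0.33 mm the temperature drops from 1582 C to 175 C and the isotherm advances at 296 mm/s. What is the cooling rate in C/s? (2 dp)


G = (1582-175)/0.33 = 4263.63636364 C/mm
CR = 4263.63636364 * 296 = 1262036.36 C/s


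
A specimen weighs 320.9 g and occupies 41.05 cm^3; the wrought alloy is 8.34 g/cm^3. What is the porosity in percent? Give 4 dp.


rho_part = 320.9 / 41.05 = 7.81729598 g/cm^3
Porosity = (1 - 7.81729598/8.34)*100 = 6.2674 %


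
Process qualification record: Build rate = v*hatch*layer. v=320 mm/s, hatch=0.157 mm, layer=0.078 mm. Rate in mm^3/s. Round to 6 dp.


Rate = 320 * 0.157 * 0.078 = 3.91872 mm^3/s


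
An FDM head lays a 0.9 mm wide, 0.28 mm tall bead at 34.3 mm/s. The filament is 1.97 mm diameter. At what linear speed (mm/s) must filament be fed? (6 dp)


Q = 0.9 * 0.28 * 34.3 = 8.6436 mm^3/s
A_fil = pi*(1.97/2)^2 = 3.04805173 mm^2
v_feed = 8.6436 / 3.04805173 = 2.835779 mm/s


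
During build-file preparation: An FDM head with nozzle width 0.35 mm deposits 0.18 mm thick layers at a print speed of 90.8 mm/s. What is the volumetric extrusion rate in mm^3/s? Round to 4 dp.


Rate = 0.35 * 0.18 * 90.8 = 5.7204 mm^3/s


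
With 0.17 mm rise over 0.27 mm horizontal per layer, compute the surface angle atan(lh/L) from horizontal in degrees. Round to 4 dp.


angle = atan(0.17/0.27) = 32.1957 degrees


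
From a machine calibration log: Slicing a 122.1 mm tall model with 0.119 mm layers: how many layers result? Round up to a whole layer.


Layers = ceil(122.1/0.119) = 1027


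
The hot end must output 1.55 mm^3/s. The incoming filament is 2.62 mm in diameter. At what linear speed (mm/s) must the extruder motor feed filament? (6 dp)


A = pi*(2.62/2)^2 = 5.391287
v = 1.55 / 5.391287 = 0.287501 mm/s


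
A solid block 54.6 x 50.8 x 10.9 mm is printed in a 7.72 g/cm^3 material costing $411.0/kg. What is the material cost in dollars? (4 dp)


V = 54.6 * 50.8 * 10.9 = 30233.112 mm^3 = 30.233112 cm^3
Mass = 30.233112 * 7.72 / 1000 = 0.23339962 kg
Cost = 0.23339962 * 411.0 = 95.9272 $


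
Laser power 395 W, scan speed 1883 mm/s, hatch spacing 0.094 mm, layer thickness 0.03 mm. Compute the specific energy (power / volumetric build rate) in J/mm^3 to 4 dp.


Build rate = 1883 * 0.094 * 0.03 = 5.31006 mm^3/s
SE = 395 / 5.31006 = 74.3871 J/mm^3


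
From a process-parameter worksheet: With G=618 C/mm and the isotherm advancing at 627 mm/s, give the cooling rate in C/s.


CR = 618 * 627 = 387486 C/s


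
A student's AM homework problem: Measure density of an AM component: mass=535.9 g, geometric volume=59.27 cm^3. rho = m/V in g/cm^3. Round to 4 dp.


rho = 535.9 / 59.27 = 9.0417 g/cm^3


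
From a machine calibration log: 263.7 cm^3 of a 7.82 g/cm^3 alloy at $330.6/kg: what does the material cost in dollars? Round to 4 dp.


Mass = 263.7*7.82/1000 = 2.062134 kg
Cost = 2.062134 * 330.6 = 681.7415 $


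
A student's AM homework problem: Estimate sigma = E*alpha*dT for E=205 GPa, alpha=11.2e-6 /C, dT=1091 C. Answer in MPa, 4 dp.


sigma = 205*1000 * 11.2e-6 * 1091 = 2504.936 MPa


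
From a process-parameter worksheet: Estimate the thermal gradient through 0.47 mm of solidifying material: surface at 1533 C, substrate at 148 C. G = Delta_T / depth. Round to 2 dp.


G = (1533-148)/0.47 = 2946.81 C/mm


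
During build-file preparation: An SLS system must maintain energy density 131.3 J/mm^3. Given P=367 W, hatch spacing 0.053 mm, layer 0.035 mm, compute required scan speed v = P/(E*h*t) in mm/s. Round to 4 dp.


v = 367 / (131.3*0.053*0.035) = 1506.8063 mm/s


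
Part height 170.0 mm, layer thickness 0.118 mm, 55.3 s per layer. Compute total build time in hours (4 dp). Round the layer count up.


Layers = ceil(170.0/0.118) = 1441
t = 1441 * 55.3 / 3600 = 22.1354 hrs


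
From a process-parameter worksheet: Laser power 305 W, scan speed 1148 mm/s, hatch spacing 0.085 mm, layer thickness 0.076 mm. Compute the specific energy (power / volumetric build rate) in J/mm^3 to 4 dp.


Build rate = 1148 * 0.085 * 0.076 = 7.41608 mm^3/s
SE = 305 / 7.41608 = 41.1268 J/mm^3


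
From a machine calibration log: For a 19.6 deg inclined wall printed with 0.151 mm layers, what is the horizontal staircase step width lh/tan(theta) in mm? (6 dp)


step = 0.151 / tan(19.6) = 0.424057 mm


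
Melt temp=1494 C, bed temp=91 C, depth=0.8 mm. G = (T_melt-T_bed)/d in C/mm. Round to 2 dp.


G = (1494-91)/0.8 = 1753.75 C/mm


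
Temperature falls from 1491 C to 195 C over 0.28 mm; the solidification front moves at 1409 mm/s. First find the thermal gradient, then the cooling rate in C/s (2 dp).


G = (1491-195)/0.28 = 4628.57142857 C/mm
CR = 4628.57142857 * 1409 = 6521657.14 C/s


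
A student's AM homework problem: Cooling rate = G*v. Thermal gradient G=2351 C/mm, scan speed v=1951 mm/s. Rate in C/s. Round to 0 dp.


CR = 2351 * 1951 = 4586801 C/s


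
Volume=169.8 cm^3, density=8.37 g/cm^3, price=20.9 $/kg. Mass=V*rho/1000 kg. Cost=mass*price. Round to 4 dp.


Mass = 169.8*8.37/1000 = 1.421226 kg
Cost = 1.421226 * 20.9 = 29.7036 $


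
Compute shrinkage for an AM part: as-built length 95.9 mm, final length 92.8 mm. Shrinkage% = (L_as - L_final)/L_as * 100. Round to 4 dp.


Shrinkage = ((95.9-92.8)/95.9)*100 = 3.2325 %


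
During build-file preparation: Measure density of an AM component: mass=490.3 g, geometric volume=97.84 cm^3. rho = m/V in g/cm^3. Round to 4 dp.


rho = 490.3 / 97.84 = 5.0112 g/cm^3


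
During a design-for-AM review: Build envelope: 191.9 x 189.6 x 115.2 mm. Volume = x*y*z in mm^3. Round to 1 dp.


V = 191.9 * 189.6 * 115.2 = 4191464.4 mm^3


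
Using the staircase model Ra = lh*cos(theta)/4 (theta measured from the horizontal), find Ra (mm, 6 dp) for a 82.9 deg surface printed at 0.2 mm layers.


Ra = 0.2 * cos(82.9) / 4 = 0.00618 mm


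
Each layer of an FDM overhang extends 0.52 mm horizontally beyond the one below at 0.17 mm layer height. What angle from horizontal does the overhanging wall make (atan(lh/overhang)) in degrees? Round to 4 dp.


angle = atan(0.17/0.52) = 18.1038 degrees


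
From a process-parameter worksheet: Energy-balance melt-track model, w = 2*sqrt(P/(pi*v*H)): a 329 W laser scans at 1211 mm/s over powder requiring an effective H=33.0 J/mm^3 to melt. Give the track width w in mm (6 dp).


w = 2*sqrt(329/(pi*1211*33.0)) = 0.102382 mm


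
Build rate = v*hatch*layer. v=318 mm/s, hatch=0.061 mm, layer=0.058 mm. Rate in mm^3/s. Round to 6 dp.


Rate = 318 * 0.061 * 0.058 = 1.125084 mm^3/s


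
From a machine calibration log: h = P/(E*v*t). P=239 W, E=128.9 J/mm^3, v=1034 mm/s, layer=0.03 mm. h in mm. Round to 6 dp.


h = 239 / (128.9*1034*0.03) = 0.059773 mm


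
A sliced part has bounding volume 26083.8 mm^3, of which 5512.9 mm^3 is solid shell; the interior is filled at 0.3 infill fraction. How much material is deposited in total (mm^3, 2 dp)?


V_infill = (26083.8 - 5512.9) * 0.3 = 6171.27
V_total = 5512.9 + 6171.27 = 11684.17 mm^3


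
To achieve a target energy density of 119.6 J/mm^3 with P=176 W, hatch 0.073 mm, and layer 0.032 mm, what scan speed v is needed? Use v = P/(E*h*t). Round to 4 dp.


v = 176 / (119.6*0.073*0.032) = 629.9537 mm/s


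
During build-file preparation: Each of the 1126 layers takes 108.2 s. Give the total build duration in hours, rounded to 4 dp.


t = 1126 * 108.2 / 3600 = 33.8426 hrs


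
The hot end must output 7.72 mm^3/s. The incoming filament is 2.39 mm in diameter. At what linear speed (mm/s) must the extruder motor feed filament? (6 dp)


A = pi*(2.39/2)^2 = 4.486273
v = 7.72 / 4.486273 = 1.720805 mm/s


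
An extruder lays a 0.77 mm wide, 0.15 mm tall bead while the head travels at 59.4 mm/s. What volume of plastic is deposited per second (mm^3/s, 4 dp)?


Rate = 0.77 * 0.15 * 59.4 = 6.8607 mm^3/s


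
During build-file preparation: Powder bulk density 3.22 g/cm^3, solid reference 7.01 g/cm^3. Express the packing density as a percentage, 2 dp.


Packing = (3.22/7.01)*100 = 45.93 %


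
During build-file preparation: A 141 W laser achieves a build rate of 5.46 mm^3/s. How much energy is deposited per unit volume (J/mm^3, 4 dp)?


SE = 141 / 5.46 = 25.8242 J/mm^3


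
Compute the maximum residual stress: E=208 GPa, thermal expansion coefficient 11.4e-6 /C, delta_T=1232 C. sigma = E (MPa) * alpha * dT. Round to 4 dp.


sigma = 208*1000 * 11.4e-6 * 1232 = 2921.3184 MPa


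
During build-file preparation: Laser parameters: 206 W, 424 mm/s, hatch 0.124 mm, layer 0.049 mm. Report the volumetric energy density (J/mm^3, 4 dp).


E = 206 / (424*0.124*0.049) = 79.962 J/mm^3


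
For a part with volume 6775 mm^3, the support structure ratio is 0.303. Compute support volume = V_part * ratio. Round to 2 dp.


V_support = 6775 * 0.303 = 2052.83 mm^3


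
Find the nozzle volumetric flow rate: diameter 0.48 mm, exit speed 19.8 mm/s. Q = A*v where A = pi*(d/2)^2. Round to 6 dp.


A = pi*(0.48/2)^2 = 0.18095574 mm^2
Q = 0.18095574 * 19.8 = 3.582924 mm^3/s


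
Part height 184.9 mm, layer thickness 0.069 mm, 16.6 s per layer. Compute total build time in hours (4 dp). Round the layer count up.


Layers = ceil(184.9/0.069) = 2680
t = 2680 * 16.6 / 3600 = 12.3578 hrs


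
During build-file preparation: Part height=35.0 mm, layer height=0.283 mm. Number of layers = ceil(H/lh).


Layers = ceil(35.0/0.283) = 124


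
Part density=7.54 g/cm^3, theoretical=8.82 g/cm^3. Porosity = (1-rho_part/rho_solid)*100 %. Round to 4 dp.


Porosity = (1-7.54/8.82)*100 = 14.5125 %


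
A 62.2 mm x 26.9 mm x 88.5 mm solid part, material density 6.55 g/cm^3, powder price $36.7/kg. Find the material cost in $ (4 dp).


V = 62.2 * 26.9 * 88.5 = 148076.43 mm^3 = 148.07643 cm^3
Mass = 148.07643 * 6.55 / 1000 = 0.96990062 kg
Cost = 0.96990062 * 36.7 = 35.5954 $


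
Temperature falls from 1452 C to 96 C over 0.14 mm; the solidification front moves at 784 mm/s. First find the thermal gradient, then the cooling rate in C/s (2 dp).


G = (1452-96)/0.14 = 9685.71428571 C/mm
CR = 9685.71428571 * 784 = 7593600.0 C/s


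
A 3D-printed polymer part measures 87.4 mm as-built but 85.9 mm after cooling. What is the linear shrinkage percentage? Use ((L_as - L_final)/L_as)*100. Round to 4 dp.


Shrinkage = ((87.4-85.9)/87.4)*100 = 1.7162 %


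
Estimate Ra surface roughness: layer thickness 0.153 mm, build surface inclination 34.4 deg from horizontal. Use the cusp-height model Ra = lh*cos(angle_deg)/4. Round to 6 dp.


Ra = 0.153 * cos(34.4) / 4 = 0.031561 mm


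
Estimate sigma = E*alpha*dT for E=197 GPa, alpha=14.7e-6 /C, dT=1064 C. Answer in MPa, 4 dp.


sigma = 197*1000 * 14.7e-6 * 1064 = 3081.2376 MPa


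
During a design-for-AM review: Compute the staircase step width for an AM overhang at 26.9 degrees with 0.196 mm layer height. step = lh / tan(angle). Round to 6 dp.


step = 0.196 / tan(26.9) = 0.386337 mm


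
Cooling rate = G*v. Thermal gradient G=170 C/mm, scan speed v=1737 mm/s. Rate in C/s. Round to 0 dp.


CR = 170 * 1737 = 295290 C/s


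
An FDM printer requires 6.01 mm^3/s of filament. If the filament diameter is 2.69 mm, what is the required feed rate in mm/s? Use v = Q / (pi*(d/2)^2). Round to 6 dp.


A = pi*(2.69/2)^2 = 5.68322
v = 6.01 / 5.68322 = 1.057499 mm/s


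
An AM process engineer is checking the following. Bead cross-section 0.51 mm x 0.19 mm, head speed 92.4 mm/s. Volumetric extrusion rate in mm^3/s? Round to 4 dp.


Rate = 0.51 * 0.19 * 92.4 = 8.9536 mm^3/s


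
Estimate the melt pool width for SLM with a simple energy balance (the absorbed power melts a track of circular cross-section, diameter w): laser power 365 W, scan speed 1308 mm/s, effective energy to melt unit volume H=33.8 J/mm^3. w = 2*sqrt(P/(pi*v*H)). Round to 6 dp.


w = 2*sqrt(365/(pi*1308*33.8)) = 0.102527 mm


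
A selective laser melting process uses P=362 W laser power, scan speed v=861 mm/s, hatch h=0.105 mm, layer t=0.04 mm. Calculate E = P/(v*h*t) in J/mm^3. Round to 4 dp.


E = 362 / (861*0.105*0.04) = 100.1051 J/mm^3


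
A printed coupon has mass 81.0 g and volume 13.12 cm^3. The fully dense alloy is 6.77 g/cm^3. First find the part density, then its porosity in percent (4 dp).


rho_part = 81.0 / 13.12 = 6.17378049 g/cm^3
Porosity = (1 - 6.17378049/6.77)*100 = 8.8068 %


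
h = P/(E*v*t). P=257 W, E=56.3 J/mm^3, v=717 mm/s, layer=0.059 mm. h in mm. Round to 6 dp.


h = 257 / (56.3*717*0.059) = 0.107908 mm


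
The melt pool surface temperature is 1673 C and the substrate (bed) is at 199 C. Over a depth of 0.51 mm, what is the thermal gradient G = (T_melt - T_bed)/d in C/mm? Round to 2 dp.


G = (1673-199)/0.51 = 2890.2 C/mm


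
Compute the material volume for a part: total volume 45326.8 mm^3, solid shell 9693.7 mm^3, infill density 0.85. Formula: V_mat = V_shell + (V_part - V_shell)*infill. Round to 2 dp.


V_infill = (45326.8 - 9693.7) * 0.85 = 30288.14
V_total = 9693.7 + 30288.14 = 39981.84 mm^3


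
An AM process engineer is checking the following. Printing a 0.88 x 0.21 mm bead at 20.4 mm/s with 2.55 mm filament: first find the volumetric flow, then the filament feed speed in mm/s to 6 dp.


Q = 0.88 * 0.21 * 20.4 = 3.76992 mm^3/s
A_fil = pi*(2.55/2)^2 = 5.10705156 mm^2
v_feed = 3.76992 / 5.10705156 = 0.738179 mm/s


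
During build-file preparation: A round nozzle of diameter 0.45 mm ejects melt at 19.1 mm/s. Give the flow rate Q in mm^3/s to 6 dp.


A = pi*(0.45/2)^2 = 0.15904313 mm^2
Q = 0.15904313 * 19.1 = 3.037724 mm^3/s


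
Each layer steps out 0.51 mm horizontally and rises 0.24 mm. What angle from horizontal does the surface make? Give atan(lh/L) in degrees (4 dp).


angle = atan(0.24/0.51) = 25.2011 degrees


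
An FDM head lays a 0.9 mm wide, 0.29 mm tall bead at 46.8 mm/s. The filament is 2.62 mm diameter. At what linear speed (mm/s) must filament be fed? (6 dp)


Q = 0.9 * 0.29 * 46.8 = 12.2148 mm^3/s
A_fil = pi*(2.62/2)^2 = 5.39128715 mm^2
v_feed = 12.2148 / 5.39128715 = 2.265656 mm/s


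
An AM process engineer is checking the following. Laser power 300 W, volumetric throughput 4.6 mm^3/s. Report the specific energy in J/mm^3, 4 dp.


SE = 300 / 4.6 = 65.2174 J/mm^3


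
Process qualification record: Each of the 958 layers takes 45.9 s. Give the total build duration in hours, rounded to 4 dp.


t = 958 * 45.9 / 3600 = 12.2145 hrs


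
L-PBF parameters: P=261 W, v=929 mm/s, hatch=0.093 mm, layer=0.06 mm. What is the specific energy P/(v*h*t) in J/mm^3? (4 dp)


Build rate = 929 * 0.093 * 0.06 = 5.18382 mm^3/s
SE = 261 / 5.18382 = 50.349 J/mm^3


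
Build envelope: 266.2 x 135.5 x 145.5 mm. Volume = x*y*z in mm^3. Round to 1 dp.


V = 266.2 * 135.5 * 145.5 = 5248199.6 mm^3


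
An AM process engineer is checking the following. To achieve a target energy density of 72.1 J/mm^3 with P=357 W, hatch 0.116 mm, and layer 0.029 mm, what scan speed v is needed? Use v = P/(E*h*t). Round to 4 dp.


v = 357 / (72.1*0.116*0.029) = 1471.8955 mm/s


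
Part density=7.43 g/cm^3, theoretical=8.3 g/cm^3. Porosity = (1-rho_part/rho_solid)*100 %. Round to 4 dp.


Porosity = (1-7.43/8.3)*100 = 10.4819 %


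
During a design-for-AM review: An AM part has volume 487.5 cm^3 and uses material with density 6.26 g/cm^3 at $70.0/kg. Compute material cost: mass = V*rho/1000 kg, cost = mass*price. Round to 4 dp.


Mass = 487.5*6.26/1000 = 3.05175 kg
Cost = 3.05175 * 70.0 = 213.6225 $


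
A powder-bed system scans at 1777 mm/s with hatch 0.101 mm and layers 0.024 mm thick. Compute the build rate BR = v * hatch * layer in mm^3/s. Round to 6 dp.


Rate = 1777 * 0.101 * 0.024 = 4.307448 mm^3/s


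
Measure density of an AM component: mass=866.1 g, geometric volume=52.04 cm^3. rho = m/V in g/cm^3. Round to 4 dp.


rho = 866.1 / 52.04 = 16.643 g/cm^3


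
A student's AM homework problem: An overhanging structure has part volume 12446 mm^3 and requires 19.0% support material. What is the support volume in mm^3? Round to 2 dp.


V_support = 12446 * 0.19 = 2364.74 mm^3


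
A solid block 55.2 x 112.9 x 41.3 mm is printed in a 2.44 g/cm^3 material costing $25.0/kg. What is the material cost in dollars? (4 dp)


V = 55.2 * 112.9 * 41.3 = 257384.904 mm^3 = 257.384904 cm^3
Mass = 257.384904 * 2.44 / 1000 = 0.62801917 kg
Cost = 0.62801917 * 25.0 = 15.7005 $


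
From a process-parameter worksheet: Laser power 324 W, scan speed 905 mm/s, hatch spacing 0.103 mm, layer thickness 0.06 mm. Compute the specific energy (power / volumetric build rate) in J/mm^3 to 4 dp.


Build rate = 905 * 0.103 * 0.06 = 5.5929 mm^3/s
SE = 324 / 5.5929 = 57.9306 J/mm^3


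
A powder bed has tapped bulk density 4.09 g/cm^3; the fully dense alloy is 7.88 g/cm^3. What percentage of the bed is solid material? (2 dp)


Packing = (4.09/7.88)*100 = 51.9 %


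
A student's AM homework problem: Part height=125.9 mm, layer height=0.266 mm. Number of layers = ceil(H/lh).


Layers = ceil(125.9/0.266) = 474


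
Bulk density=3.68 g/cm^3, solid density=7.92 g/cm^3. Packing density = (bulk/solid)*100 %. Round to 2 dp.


Packing = (3.68/7.92)*100 = 46.46 %


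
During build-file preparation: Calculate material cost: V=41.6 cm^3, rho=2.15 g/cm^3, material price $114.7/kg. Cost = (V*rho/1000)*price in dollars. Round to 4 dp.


Mass = 41.6*2.15/1000 = 0.08944 kg
Cost = 0.08944 * 114.7 = 10.2588 $


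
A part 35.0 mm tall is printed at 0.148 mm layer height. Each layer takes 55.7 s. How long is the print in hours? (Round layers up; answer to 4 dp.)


Layers = ceil(35.0/0.148) = 237
t = 237 * 55.7 / 3600 = 3.6669 hrs


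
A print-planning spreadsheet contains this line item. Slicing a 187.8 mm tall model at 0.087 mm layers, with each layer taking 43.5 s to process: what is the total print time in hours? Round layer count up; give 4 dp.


Layers = ceil(187.8/0.087) = 2159
t = 2159 * 43.5 / 3600 = 26.0879 hrs


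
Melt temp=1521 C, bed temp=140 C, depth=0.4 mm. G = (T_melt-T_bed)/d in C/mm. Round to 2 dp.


G = (1521-140)/0.4 = 3452.5 C/mm


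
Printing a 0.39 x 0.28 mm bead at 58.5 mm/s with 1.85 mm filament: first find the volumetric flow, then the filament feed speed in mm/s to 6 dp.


Q = 0.39 * 0.28 * 58.5 = 6.3882 mm^3/s
A_fil = pi*(1.85/2)^2 = 2.68802521 mm^2
v_feed = 6.3882 / 2.68802521 = 2.37654 mm/s


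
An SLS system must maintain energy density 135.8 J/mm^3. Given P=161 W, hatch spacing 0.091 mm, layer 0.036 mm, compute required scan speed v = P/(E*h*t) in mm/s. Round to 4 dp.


v = 161 / (135.8*0.091*0.036) = 361.8947 mm/s


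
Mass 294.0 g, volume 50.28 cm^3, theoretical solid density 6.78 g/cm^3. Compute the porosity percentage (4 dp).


rho_part = 294.0 / 50.28 = 5.84725537 g/cm^3
Porosity = (1 - 5.84725537/6.78)*100 = 13.7573 %


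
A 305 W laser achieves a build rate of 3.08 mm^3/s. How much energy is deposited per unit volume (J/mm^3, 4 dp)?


SE = 305 / 3.08 = 99.026 J/mm^3


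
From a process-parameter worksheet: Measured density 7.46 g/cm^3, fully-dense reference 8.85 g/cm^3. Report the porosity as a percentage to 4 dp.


Porosity = (1-7.46/8.85)*100 = 15.7062 %


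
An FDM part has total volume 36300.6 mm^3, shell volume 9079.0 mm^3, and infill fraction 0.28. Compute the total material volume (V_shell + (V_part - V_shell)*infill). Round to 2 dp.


V_infill = (36300.6 - 9079.0) * 0.28 = 7622.05
V_total = 9079.0 + 7622.05 = 16701.05 mm^3


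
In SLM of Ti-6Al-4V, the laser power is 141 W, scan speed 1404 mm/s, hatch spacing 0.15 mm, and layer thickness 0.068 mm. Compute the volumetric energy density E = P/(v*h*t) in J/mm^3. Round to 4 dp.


E = 141 / (1404*0.15*0.068) = 9.8458 J/mm^3


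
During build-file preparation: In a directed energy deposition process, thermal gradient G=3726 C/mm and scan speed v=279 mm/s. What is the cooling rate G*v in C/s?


CR = 3726 * 279 = 1039554 C/s


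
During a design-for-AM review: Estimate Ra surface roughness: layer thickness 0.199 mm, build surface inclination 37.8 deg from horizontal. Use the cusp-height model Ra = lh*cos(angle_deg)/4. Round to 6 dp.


Ra = 0.199 * cos(37.8) / 4 = 0.03931 mm


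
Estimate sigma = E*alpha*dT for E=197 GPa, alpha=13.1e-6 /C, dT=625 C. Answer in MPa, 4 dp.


sigma = 197*1000 * 13.1e-6 * 625 = 1612.9375 MPa


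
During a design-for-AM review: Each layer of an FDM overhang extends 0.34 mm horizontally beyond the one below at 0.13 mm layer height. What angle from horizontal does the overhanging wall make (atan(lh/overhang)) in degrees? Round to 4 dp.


angle = atan(0.13/0.34) = 20.9245 degrees


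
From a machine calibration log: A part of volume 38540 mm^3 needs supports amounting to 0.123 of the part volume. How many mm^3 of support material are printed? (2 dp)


V_support = 38540 * 0.123 = 4740.42 mm^3


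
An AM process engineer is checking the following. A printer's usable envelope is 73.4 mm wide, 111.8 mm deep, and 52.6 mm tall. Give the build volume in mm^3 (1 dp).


V = 73.4 * 111.8 * 52.6 = 431641.9 mm^3


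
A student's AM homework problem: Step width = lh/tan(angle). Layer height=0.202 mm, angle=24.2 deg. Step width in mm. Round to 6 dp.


step = 0.202 / tan(24.2) = 0.44947 mm


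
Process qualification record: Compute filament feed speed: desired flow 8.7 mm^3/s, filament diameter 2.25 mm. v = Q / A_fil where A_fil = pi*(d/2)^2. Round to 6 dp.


A = pi*(2.25/2)^2 = 3.976078
v = 8.7 / 3.976078 = 2.188086 mm/s


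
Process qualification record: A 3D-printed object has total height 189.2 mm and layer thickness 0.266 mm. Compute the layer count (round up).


Layers = ceil(189.2/0.266) = 712


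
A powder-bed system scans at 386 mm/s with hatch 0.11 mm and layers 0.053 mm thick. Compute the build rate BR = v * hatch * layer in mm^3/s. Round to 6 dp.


Rate = 386 * 0.11 * 0.053 = 2.25038 mm^3/s


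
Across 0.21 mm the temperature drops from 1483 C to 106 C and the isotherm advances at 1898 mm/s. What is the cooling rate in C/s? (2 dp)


G = (1483-106)/0.21 = 6557.14285714 C/mm
CR = 6557.14285714 * 1898 = 12445457.14 C/s


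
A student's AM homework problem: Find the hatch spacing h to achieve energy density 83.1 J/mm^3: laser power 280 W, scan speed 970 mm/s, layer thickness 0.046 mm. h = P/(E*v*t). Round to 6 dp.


h = 280 / (83.1*970*0.046) = 0.075514 mm


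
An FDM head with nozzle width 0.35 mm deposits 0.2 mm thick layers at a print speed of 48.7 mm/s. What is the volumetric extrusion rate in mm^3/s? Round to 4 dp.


Rate = 0.35 * 0.2 * 48.7 = 3.409 mm^3/s


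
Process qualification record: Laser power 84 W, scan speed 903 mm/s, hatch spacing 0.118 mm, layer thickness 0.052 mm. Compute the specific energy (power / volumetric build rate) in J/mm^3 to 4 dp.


Build rate = 903 * 0.118 * 0.052 = 5.540808 mm^3/s
SE = 84 / 5.540808 = 15.1602 J/mm^3


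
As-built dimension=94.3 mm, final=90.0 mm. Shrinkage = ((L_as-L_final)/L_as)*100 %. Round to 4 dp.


Shrinkage = ((94.3-90.0)/94.3)*100 = 4.5599 %


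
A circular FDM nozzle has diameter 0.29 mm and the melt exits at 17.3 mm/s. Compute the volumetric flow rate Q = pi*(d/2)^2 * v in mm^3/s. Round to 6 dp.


A = pi*(0.29/2)^2 = 0.06605199 mm^2
Q = 0.06605199 * 17.3 = 1.142699 mm^3/s


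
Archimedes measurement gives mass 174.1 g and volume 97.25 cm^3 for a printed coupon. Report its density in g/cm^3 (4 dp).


rho = 174.1 / 97.25 = 1.7902 g/cm^3


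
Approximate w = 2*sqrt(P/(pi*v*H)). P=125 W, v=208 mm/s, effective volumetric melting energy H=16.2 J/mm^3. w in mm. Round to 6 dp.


w = 2*sqrt(125/(pi*208*16.2)) = 0.217331 mm


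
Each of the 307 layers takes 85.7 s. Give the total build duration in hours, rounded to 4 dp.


t = 307 * 85.7 / 3600 = 7.3083 hrs


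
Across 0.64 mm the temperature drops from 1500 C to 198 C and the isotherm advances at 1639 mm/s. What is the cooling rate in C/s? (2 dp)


G = (1500-198)/0.64 = 2034.375 C/mm
CR = 2034.375 * 1639 = 3334340.63 C/s


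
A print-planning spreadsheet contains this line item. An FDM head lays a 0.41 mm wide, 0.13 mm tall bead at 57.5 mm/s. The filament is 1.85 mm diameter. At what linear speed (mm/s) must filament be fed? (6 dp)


Q = 0.41 * 0.13 * 57.5 = 3.06475 mm^3/s
A_fil = pi*(1.85/2)^2 = 2.68802521 mm^2
v_feed = 3.06475 / 2.68802521 = 1.140149 mm/s


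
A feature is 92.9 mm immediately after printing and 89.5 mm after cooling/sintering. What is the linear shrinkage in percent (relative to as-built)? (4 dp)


Shrinkage = ((92.9-89.5)/92.9)*100 = 3.6598 %


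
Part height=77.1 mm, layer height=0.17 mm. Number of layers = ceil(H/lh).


Layers = ceil(77.1/0.17) = 454


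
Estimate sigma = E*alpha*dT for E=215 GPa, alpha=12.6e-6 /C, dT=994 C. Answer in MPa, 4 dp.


sigma = 215*1000 * 12.6e-6 * 994 = 2692.746 MPa


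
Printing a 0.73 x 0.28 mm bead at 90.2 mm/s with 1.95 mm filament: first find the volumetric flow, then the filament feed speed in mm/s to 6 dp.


Q = 0.73 * 0.28 * 90.2 = 18.43688 mm^3/s
A_fil = pi*(1.95/2)^2 = 2.98647652 mm^2
v_feed = 18.43688 / 2.98647652 = 6.173456 mm/s


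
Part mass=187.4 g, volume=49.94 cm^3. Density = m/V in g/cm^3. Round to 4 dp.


rho = 187.4 / 49.94 = 3.7525 g/cm^3


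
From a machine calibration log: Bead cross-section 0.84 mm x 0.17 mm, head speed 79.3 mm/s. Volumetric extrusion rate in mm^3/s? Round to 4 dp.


Rate = 0.84 * 0.17 * 79.3 = 11.324 mm^3/s


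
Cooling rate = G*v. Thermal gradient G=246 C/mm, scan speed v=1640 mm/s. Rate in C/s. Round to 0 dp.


CR = 246 * 1640 = 403440 C/s


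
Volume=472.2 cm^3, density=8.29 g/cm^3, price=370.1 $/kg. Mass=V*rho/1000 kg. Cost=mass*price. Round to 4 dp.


Mass = 472.2*8.29/1000 = 3.914538 kg
Cost = 3.914538 * 370.1 = 1448.7705 $


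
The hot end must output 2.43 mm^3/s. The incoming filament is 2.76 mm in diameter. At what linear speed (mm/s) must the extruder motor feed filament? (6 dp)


A = pi*(2.76/2)^2 = 5.982849
v = 2.43 / 5.982849 = 0.406161 mm/s


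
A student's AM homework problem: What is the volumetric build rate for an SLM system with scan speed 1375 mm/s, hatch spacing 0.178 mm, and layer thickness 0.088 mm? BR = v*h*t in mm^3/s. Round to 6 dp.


Rate = 1375 * 0.178 * 0.088 = 21.538 mm^3/s


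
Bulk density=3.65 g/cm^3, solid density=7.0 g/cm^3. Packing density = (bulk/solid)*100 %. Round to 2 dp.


Packing = (3.65/7.0)*100 = 52.14 %


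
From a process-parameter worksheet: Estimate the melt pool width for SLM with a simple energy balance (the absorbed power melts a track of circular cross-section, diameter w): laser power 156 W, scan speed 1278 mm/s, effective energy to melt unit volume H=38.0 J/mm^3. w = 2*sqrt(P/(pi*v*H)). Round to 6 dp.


w = 2*sqrt(156/(pi*1278*38.0)) = 0.063953 mm


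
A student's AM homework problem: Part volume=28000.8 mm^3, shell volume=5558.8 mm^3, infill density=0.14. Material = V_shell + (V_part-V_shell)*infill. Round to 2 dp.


V_infill = (28000.8 - 5558.8) * 0.14 = 3141.88
V_total = 5558.8 + 3141.88 = 8700.68 mm^3


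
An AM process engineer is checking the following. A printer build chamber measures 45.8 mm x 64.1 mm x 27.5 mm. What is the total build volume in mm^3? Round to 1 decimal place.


V = 45.8 * 64.1 * 27.5 = 80734.0 mm^3


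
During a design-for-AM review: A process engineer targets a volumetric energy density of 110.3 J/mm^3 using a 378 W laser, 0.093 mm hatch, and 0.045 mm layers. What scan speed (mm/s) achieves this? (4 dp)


v = 378 / (110.3*0.093*0.045) = 818.8811 mm/s


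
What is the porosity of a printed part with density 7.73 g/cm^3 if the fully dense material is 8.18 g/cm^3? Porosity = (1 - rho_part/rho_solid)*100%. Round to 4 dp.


Porosity = (1-7.73/8.18)*100 = 5.5012 %


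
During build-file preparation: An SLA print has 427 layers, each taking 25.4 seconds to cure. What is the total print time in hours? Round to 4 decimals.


t = 427 * 25.4 / 3600 = 3.0127 hrs


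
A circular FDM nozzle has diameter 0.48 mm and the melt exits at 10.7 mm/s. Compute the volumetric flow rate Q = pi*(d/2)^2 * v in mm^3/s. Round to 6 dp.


A = pi*(0.48/2)^2 = 0.18095574 mm^2
Q = 0.18095574 * 10.7 = 1.936226 mm^3/s


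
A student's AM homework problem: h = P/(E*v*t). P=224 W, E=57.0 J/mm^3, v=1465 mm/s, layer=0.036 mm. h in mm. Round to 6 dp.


h = 224 / (57.0*1465*0.036) = 0.074513 mm
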